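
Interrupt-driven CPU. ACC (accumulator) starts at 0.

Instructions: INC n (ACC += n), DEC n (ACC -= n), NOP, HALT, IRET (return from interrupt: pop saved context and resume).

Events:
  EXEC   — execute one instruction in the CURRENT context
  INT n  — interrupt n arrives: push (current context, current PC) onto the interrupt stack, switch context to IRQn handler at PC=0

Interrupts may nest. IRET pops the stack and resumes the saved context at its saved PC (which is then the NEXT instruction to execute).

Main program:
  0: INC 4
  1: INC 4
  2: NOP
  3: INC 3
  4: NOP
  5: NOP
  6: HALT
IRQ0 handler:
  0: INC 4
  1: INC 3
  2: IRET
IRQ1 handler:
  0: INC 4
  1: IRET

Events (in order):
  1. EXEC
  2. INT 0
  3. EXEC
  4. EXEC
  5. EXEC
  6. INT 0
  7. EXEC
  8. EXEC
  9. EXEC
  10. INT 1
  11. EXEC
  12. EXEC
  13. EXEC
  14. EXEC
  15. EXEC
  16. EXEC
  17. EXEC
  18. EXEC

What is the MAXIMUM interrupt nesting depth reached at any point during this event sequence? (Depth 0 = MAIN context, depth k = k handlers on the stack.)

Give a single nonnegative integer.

Answer: 1

Derivation:
Event 1 (EXEC): [MAIN] PC=0: INC 4 -> ACC=4 [depth=0]
Event 2 (INT 0): INT 0 arrives: push (MAIN, PC=1), enter IRQ0 at PC=0 (depth now 1) [depth=1]
Event 3 (EXEC): [IRQ0] PC=0: INC 4 -> ACC=8 [depth=1]
Event 4 (EXEC): [IRQ0] PC=1: INC 3 -> ACC=11 [depth=1]
Event 5 (EXEC): [IRQ0] PC=2: IRET -> resume MAIN at PC=1 (depth now 0) [depth=0]
Event 6 (INT 0): INT 0 arrives: push (MAIN, PC=1), enter IRQ0 at PC=0 (depth now 1) [depth=1]
Event 7 (EXEC): [IRQ0] PC=0: INC 4 -> ACC=15 [depth=1]
Event 8 (EXEC): [IRQ0] PC=1: INC 3 -> ACC=18 [depth=1]
Event 9 (EXEC): [IRQ0] PC=2: IRET -> resume MAIN at PC=1 (depth now 0) [depth=0]
Event 10 (INT 1): INT 1 arrives: push (MAIN, PC=1), enter IRQ1 at PC=0 (depth now 1) [depth=1]
Event 11 (EXEC): [IRQ1] PC=0: INC 4 -> ACC=22 [depth=1]
Event 12 (EXEC): [IRQ1] PC=1: IRET -> resume MAIN at PC=1 (depth now 0) [depth=0]
Event 13 (EXEC): [MAIN] PC=1: INC 4 -> ACC=26 [depth=0]
Event 14 (EXEC): [MAIN] PC=2: NOP [depth=0]
Event 15 (EXEC): [MAIN] PC=3: INC 3 -> ACC=29 [depth=0]
Event 16 (EXEC): [MAIN] PC=4: NOP [depth=0]
Event 17 (EXEC): [MAIN] PC=5: NOP [depth=0]
Event 18 (EXEC): [MAIN] PC=6: HALT [depth=0]
Max depth observed: 1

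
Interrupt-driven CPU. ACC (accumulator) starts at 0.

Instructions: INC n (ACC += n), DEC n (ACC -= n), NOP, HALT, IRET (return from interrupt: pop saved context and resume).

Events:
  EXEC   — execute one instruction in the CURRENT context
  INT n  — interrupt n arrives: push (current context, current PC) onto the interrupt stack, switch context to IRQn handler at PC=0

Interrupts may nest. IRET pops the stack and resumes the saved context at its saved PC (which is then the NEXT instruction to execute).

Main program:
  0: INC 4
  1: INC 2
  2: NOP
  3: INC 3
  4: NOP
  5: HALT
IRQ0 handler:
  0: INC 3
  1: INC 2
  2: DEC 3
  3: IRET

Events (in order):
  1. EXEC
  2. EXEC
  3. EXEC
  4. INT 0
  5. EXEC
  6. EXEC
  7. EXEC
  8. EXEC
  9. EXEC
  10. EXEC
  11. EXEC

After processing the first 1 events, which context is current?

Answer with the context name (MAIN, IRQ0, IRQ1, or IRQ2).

Answer: MAIN

Derivation:
Event 1 (EXEC): [MAIN] PC=0: INC 4 -> ACC=4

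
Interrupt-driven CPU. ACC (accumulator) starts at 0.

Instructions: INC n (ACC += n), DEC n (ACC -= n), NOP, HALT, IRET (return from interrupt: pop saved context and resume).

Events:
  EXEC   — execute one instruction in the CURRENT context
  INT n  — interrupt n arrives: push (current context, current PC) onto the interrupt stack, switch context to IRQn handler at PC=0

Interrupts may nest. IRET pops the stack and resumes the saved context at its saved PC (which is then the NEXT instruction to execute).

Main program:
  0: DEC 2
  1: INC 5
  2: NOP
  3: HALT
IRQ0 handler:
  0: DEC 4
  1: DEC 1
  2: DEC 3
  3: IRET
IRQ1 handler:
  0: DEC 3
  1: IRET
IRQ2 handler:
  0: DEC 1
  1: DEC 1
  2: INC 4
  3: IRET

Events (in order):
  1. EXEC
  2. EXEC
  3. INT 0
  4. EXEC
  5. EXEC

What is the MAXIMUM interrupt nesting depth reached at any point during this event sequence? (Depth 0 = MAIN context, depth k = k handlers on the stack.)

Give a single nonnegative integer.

Answer: 1

Derivation:
Event 1 (EXEC): [MAIN] PC=0: DEC 2 -> ACC=-2 [depth=0]
Event 2 (EXEC): [MAIN] PC=1: INC 5 -> ACC=3 [depth=0]
Event 3 (INT 0): INT 0 arrives: push (MAIN, PC=2), enter IRQ0 at PC=0 (depth now 1) [depth=1]
Event 4 (EXEC): [IRQ0] PC=0: DEC 4 -> ACC=-1 [depth=1]
Event 5 (EXEC): [IRQ0] PC=1: DEC 1 -> ACC=-2 [depth=1]
Max depth observed: 1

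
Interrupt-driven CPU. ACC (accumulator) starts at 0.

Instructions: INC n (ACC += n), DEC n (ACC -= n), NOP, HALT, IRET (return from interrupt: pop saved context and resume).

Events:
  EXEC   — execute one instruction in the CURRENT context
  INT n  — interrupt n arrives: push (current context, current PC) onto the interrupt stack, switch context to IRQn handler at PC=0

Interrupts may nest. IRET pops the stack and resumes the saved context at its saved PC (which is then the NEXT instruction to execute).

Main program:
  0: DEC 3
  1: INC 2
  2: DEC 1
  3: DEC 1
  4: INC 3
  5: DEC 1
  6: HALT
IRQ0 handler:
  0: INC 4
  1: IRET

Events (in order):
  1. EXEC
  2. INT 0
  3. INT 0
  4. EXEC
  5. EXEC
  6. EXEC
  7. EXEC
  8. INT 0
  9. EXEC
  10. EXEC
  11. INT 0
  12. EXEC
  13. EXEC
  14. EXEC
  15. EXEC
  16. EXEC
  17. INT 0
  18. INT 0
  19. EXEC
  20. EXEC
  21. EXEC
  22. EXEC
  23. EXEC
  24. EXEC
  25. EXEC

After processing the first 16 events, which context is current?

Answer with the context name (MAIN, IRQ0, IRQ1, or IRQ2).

Event 1 (EXEC): [MAIN] PC=0: DEC 3 -> ACC=-3
Event 2 (INT 0): INT 0 arrives: push (MAIN, PC=1), enter IRQ0 at PC=0 (depth now 1)
Event 3 (INT 0): INT 0 arrives: push (IRQ0, PC=0), enter IRQ0 at PC=0 (depth now 2)
Event 4 (EXEC): [IRQ0] PC=0: INC 4 -> ACC=1
Event 5 (EXEC): [IRQ0] PC=1: IRET -> resume IRQ0 at PC=0 (depth now 1)
Event 6 (EXEC): [IRQ0] PC=0: INC 4 -> ACC=5
Event 7 (EXEC): [IRQ0] PC=1: IRET -> resume MAIN at PC=1 (depth now 0)
Event 8 (INT 0): INT 0 arrives: push (MAIN, PC=1), enter IRQ0 at PC=0 (depth now 1)
Event 9 (EXEC): [IRQ0] PC=0: INC 4 -> ACC=9
Event 10 (EXEC): [IRQ0] PC=1: IRET -> resume MAIN at PC=1 (depth now 0)
Event 11 (INT 0): INT 0 arrives: push (MAIN, PC=1), enter IRQ0 at PC=0 (depth now 1)
Event 12 (EXEC): [IRQ0] PC=0: INC 4 -> ACC=13
Event 13 (EXEC): [IRQ0] PC=1: IRET -> resume MAIN at PC=1 (depth now 0)
Event 14 (EXEC): [MAIN] PC=1: INC 2 -> ACC=15
Event 15 (EXEC): [MAIN] PC=2: DEC 1 -> ACC=14
Event 16 (EXEC): [MAIN] PC=3: DEC 1 -> ACC=13

Answer: MAIN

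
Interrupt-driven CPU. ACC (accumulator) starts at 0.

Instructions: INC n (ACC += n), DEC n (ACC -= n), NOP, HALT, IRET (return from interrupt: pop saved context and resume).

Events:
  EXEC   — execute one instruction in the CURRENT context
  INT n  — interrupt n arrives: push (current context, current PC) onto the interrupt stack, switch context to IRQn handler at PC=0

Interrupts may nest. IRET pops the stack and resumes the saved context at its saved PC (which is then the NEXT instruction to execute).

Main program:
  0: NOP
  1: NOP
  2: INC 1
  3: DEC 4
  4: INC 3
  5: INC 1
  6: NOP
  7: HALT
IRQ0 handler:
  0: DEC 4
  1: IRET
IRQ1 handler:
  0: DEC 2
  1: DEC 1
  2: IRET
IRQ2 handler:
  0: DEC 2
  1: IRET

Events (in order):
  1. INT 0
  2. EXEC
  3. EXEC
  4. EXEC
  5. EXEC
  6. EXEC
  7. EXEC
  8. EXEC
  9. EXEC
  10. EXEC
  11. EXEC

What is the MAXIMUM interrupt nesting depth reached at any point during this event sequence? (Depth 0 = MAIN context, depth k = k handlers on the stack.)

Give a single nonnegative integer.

Event 1 (INT 0): INT 0 arrives: push (MAIN, PC=0), enter IRQ0 at PC=0 (depth now 1) [depth=1]
Event 2 (EXEC): [IRQ0] PC=0: DEC 4 -> ACC=-4 [depth=1]
Event 3 (EXEC): [IRQ0] PC=1: IRET -> resume MAIN at PC=0 (depth now 0) [depth=0]
Event 4 (EXEC): [MAIN] PC=0: NOP [depth=0]
Event 5 (EXEC): [MAIN] PC=1: NOP [depth=0]
Event 6 (EXEC): [MAIN] PC=2: INC 1 -> ACC=-3 [depth=0]
Event 7 (EXEC): [MAIN] PC=3: DEC 4 -> ACC=-7 [depth=0]
Event 8 (EXEC): [MAIN] PC=4: INC 3 -> ACC=-4 [depth=0]
Event 9 (EXEC): [MAIN] PC=5: INC 1 -> ACC=-3 [depth=0]
Event 10 (EXEC): [MAIN] PC=6: NOP [depth=0]
Event 11 (EXEC): [MAIN] PC=7: HALT [depth=0]
Max depth observed: 1

Answer: 1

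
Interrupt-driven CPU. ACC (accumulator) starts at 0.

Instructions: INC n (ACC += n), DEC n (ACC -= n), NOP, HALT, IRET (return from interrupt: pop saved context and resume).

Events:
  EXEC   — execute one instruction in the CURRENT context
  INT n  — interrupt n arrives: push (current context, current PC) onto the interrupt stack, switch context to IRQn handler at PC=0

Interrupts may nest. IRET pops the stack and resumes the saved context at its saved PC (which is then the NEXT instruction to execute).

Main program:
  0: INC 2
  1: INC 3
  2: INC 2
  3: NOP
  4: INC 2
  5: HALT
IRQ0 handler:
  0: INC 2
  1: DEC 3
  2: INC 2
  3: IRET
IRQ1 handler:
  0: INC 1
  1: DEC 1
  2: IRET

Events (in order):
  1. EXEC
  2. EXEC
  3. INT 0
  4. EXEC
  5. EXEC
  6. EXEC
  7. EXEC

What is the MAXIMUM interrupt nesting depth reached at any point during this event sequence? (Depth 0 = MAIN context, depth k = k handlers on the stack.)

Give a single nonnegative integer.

Event 1 (EXEC): [MAIN] PC=0: INC 2 -> ACC=2 [depth=0]
Event 2 (EXEC): [MAIN] PC=1: INC 3 -> ACC=5 [depth=0]
Event 3 (INT 0): INT 0 arrives: push (MAIN, PC=2), enter IRQ0 at PC=0 (depth now 1) [depth=1]
Event 4 (EXEC): [IRQ0] PC=0: INC 2 -> ACC=7 [depth=1]
Event 5 (EXEC): [IRQ0] PC=1: DEC 3 -> ACC=4 [depth=1]
Event 6 (EXEC): [IRQ0] PC=2: INC 2 -> ACC=6 [depth=1]
Event 7 (EXEC): [IRQ0] PC=3: IRET -> resume MAIN at PC=2 (depth now 0) [depth=0]
Max depth observed: 1

Answer: 1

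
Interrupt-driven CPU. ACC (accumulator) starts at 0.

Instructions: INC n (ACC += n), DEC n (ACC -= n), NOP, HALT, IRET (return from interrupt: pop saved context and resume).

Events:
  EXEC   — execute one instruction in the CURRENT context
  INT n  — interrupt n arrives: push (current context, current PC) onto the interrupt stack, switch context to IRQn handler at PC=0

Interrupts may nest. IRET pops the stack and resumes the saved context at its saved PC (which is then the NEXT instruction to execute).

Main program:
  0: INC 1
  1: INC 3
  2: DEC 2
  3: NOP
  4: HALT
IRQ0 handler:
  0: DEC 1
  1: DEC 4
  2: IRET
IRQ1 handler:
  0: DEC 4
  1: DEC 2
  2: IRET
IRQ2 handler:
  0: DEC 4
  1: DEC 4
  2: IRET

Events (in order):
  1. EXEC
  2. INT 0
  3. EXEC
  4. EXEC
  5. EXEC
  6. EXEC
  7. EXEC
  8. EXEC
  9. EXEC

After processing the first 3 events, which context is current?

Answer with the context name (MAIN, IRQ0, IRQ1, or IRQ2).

Event 1 (EXEC): [MAIN] PC=0: INC 1 -> ACC=1
Event 2 (INT 0): INT 0 arrives: push (MAIN, PC=1), enter IRQ0 at PC=0 (depth now 1)
Event 3 (EXEC): [IRQ0] PC=0: DEC 1 -> ACC=0

Answer: IRQ0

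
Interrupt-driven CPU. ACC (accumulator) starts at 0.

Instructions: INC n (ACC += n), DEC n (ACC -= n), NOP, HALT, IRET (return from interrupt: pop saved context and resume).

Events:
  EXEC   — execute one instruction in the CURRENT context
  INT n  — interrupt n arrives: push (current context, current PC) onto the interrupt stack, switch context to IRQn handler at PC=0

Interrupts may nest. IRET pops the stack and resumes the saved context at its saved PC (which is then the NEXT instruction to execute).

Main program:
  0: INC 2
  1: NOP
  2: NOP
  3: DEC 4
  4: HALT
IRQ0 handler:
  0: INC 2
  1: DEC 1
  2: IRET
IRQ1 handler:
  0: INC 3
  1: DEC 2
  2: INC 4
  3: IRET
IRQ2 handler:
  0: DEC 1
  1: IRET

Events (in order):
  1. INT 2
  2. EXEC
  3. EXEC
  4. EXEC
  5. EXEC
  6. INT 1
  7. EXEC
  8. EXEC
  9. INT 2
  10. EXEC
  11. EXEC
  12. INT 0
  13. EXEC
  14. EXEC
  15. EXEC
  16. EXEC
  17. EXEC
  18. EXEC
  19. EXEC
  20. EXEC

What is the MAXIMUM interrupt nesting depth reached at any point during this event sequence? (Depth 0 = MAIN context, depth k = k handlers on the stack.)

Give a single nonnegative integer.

Answer: 2

Derivation:
Event 1 (INT 2): INT 2 arrives: push (MAIN, PC=0), enter IRQ2 at PC=0 (depth now 1) [depth=1]
Event 2 (EXEC): [IRQ2] PC=0: DEC 1 -> ACC=-1 [depth=1]
Event 3 (EXEC): [IRQ2] PC=1: IRET -> resume MAIN at PC=0 (depth now 0) [depth=0]
Event 4 (EXEC): [MAIN] PC=0: INC 2 -> ACC=1 [depth=0]
Event 5 (EXEC): [MAIN] PC=1: NOP [depth=0]
Event 6 (INT 1): INT 1 arrives: push (MAIN, PC=2), enter IRQ1 at PC=0 (depth now 1) [depth=1]
Event 7 (EXEC): [IRQ1] PC=0: INC 3 -> ACC=4 [depth=1]
Event 8 (EXEC): [IRQ1] PC=1: DEC 2 -> ACC=2 [depth=1]
Event 9 (INT 2): INT 2 arrives: push (IRQ1, PC=2), enter IRQ2 at PC=0 (depth now 2) [depth=2]
Event 10 (EXEC): [IRQ2] PC=0: DEC 1 -> ACC=1 [depth=2]
Event 11 (EXEC): [IRQ2] PC=1: IRET -> resume IRQ1 at PC=2 (depth now 1) [depth=1]
Event 12 (INT 0): INT 0 arrives: push (IRQ1, PC=2), enter IRQ0 at PC=0 (depth now 2) [depth=2]
Event 13 (EXEC): [IRQ0] PC=0: INC 2 -> ACC=3 [depth=2]
Event 14 (EXEC): [IRQ0] PC=1: DEC 1 -> ACC=2 [depth=2]
Event 15 (EXEC): [IRQ0] PC=2: IRET -> resume IRQ1 at PC=2 (depth now 1) [depth=1]
Event 16 (EXEC): [IRQ1] PC=2: INC 4 -> ACC=6 [depth=1]
Event 17 (EXEC): [IRQ1] PC=3: IRET -> resume MAIN at PC=2 (depth now 0) [depth=0]
Event 18 (EXEC): [MAIN] PC=2: NOP [depth=0]
Event 19 (EXEC): [MAIN] PC=3: DEC 4 -> ACC=2 [depth=0]
Event 20 (EXEC): [MAIN] PC=4: HALT [depth=0]
Max depth observed: 2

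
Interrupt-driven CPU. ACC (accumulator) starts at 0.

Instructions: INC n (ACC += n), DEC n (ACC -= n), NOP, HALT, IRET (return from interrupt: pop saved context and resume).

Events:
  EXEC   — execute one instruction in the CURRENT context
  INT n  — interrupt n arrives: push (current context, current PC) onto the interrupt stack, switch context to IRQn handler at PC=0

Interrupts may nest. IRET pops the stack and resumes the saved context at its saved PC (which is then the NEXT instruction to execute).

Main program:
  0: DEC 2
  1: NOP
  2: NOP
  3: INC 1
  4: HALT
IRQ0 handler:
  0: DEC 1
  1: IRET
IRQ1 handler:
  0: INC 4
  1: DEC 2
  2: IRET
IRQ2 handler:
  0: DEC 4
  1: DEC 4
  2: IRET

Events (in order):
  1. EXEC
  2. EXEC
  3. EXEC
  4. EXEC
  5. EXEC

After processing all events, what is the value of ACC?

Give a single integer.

Answer: -1

Derivation:
Event 1 (EXEC): [MAIN] PC=0: DEC 2 -> ACC=-2
Event 2 (EXEC): [MAIN] PC=1: NOP
Event 3 (EXEC): [MAIN] PC=2: NOP
Event 4 (EXEC): [MAIN] PC=3: INC 1 -> ACC=-1
Event 5 (EXEC): [MAIN] PC=4: HALT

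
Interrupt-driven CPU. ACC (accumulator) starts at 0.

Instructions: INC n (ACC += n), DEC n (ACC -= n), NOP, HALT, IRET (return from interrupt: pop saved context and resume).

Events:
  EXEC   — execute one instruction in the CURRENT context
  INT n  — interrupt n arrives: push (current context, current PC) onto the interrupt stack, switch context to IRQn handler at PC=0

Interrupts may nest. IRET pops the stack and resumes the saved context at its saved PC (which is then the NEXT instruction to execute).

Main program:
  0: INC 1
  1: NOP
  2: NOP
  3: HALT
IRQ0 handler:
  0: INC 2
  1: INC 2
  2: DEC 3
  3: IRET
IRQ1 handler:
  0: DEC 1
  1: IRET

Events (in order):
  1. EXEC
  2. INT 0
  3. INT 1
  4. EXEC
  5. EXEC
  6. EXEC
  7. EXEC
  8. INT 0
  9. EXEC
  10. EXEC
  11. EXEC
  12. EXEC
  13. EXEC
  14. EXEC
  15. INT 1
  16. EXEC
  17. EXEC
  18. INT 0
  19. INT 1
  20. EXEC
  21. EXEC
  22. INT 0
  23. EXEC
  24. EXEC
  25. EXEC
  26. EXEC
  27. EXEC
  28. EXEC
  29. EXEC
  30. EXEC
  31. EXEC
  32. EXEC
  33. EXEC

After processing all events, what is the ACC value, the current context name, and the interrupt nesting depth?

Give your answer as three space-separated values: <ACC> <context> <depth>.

Event 1 (EXEC): [MAIN] PC=0: INC 1 -> ACC=1
Event 2 (INT 0): INT 0 arrives: push (MAIN, PC=1), enter IRQ0 at PC=0 (depth now 1)
Event 3 (INT 1): INT 1 arrives: push (IRQ0, PC=0), enter IRQ1 at PC=0 (depth now 2)
Event 4 (EXEC): [IRQ1] PC=0: DEC 1 -> ACC=0
Event 5 (EXEC): [IRQ1] PC=1: IRET -> resume IRQ0 at PC=0 (depth now 1)
Event 6 (EXEC): [IRQ0] PC=0: INC 2 -> ACC=2
Event 7 (EXEC): [IRQ0] PC=1: INC 2 -> ACC=4
Event 8 (INT 0): INT 0 arrives: push (IRQ0, PC=2), enter IRQ0 at PC=0 (depth now 2)
Event 9 (EXEC): [IRQ0] PC=0: INC 2 -> ACC=6
Event 10 (EXEC): [IRQ0] PC=1: INC 2 -> ACC=8
Event 11 (EXEC): [IRQ0] PC=2: DEC 3 -> ACC=5
Event 12 (EXEC): [IRQ0] PC=3: IRET -> resume IRQ0 at PC=2 (depth now 1)
Event 13 (EXEC): [IRQ0] PC=2: DEC 3 -> ACC=2
Event 14 (EXEC): [IRQ0] PC=3: IRET -> resume MAIN at PC=1 (depth now 0)
Event 15 (INT 1): INT 1 arrives: push (MAIN, PC=1), enter IRQ1 at PC=0 (depth now 1)
Event 16 (EXEC): [IRQ1] PC=0: DEC 1 -> ACC=1
Event 17 (EXEC): [IRQ1] PC=1: IRET -> resume MAIN at PC=1 (depth now 0)
Event 18 (INT 0): INT 0 arrives: push (MAIN, PC=1), enter IRQ0 at PC=0 (depth now 1)
Event 19 (INT 1): INT 1 arrives: push (IRQ0, PC=0), enter IRQ1 at PC=0 (depth now 2)
Event 20 (EXEC): [IRQ1] PC=0: DEC 1 -> ACC=0
Event 21 (EXEC): [IRQ1] PC=1: IRET -> resume IRQ0 at PC=0 (depth now 1)
Event 22 (INT 0): INT 0 arrives: push (IRQ0, PC=0), enter IRQ0 at PC=0 (depth now 2)
Event 23 (EXEC): [IRQ0] PC=0: INC 2 -> ACC=2
Event 24 (EXEC): [IRQ0] PC=1: INC 2 -> ACC=4
Event 25 (EXEC): [IRQ0] PC=2: DEC 3 -> ACC=1
Event 26 (EXEC): [IRQ0] PC=3: IRET -> resume IRQ0 at PC=0 (depth now 1)
Event 27 (EXEC): [IRQ0] PC=0: INC 2 -> ACC=3
Event 28 (EXEC): [IRQ0] PC=1: INC 2 -> ACC=5
Event 29 (EXEC): [IRQ0] PC=2: DEC 3 -> ACC=2
Event 30 (EXEC): [IRQ0] PC=3: IRET -> resume MAIN at PC=1 (depth now 0)
Event 31 (EXEC): [MAIN] PC=1: NOP
Event 32 (EXEC): [MAIN] PC=2: NOP
Event 33 (EXEC): [MAIN] PC=3: HALT

Answer: 2 MAIN 0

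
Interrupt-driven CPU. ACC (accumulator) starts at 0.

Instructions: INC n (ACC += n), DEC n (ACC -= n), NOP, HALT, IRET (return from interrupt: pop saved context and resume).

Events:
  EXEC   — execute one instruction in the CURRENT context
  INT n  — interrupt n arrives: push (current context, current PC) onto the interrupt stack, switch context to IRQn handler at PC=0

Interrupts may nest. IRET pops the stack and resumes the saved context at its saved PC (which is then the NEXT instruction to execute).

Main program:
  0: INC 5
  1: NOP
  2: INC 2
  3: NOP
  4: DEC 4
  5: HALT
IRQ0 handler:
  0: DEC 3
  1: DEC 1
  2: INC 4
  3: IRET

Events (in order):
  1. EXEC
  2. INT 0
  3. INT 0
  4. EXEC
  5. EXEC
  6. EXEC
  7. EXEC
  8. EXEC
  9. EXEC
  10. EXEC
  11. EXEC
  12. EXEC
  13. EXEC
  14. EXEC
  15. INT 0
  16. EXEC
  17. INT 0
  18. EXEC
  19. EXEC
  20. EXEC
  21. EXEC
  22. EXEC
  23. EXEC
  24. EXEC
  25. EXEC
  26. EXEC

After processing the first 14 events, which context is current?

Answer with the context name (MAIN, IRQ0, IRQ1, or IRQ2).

Event 1 (EXEC): [MAIN] PC=0: INC 5 -> ACC=5
Event 2 (INT 0): INT 0 arrives: push (MAIN, PC=1), enter IRQ0 at PC=0 (depth now 1)
Event 3 (INT 0): INT 0 arrives: push (IRQ0, PC=0), enter IRQ0 at PC=0 (depth now 2)
Event 4 (EXEC): [IRQ0] PC=0: DEC 3 -> ACC=2
Event 5 (EXEC): [IRQ0] PC=1: DEC 1 -> ACC=1
Event 6 (EXEC): [IRQ0] PC=2: INC 4 -> ACC=5
Event 7 (EXEC): [IRQ0] PC=3: IRET -> resume IRQ0 at PC=0 (depth now 1)
Event 8 (EXEC): [IRQ0] PC=0: DEC 3 -> ACC=2
Event 9 (EXEC): [IRQ0] PC=1: DEC 1 -> ACC=1
Event 10 (EXEC): [IRQ0] PC=2: INC 4 -> ACC=5
Event 11 (EXEC): [IRQ0] PC=3: IRET -> resume MAIN at PC=1 (depth now 0)
Event 12 (EXEC): [MAIN] PC=1: NOP
Event 13 (EXEC): [MAIN] PC=2: INC 2 -> ACC=7
Event 14 (EXEC): [MAIN] PC=3: NOP

Answer: MAIN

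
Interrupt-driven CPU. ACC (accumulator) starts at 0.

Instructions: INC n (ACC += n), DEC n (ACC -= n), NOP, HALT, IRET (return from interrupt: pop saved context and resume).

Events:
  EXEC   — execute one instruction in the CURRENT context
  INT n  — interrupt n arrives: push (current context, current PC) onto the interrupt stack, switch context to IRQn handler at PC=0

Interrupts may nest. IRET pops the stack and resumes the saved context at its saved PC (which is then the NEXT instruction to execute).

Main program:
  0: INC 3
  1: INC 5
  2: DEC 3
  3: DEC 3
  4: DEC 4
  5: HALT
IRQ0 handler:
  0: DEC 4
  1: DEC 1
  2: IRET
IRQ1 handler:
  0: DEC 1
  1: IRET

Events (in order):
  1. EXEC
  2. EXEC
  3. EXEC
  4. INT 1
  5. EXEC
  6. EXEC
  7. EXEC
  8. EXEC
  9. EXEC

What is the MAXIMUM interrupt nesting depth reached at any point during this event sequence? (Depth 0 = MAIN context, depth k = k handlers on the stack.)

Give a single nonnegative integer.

Event 1 (EXEC): [MAIN] PC=0: INC 3 -> ACC=3 [depth=0]
Event 2 (EXEC): [MAIN] PC=1: INC 5 -> ACC=8 [depth=0]
Event 3 (EXEC): [MAIN] PC=2: DEC 3 -> ACC=5 [depth=0]
Event 4 (INT 1): INT 1 arrives: push (MAIN, PC=3), enter IRQ1 at PC=0 (depth now 1) [depth=1]
Event 5 (EXEC): [IRQ1] PC=0: DEC 1 -> ACC=4 [depth=1]
Event 6 (EXEC): [IRQ1] PC=1: IRET -> resume MAIN at PC=3 (depth now 0) [depth=0]
Event 7 (EXEC): [MAIN] PC=3: DEC 3 -> ACC=1 [depth=0]
Event 8 (EXEC): [MAIN] PC=4: DEC 4 -> ACC=-3 [depth=0]
Event 9 (EXEC): [MAIN] PC=5: HALT [depth=0]
Max depth observed: 1

Answer: 1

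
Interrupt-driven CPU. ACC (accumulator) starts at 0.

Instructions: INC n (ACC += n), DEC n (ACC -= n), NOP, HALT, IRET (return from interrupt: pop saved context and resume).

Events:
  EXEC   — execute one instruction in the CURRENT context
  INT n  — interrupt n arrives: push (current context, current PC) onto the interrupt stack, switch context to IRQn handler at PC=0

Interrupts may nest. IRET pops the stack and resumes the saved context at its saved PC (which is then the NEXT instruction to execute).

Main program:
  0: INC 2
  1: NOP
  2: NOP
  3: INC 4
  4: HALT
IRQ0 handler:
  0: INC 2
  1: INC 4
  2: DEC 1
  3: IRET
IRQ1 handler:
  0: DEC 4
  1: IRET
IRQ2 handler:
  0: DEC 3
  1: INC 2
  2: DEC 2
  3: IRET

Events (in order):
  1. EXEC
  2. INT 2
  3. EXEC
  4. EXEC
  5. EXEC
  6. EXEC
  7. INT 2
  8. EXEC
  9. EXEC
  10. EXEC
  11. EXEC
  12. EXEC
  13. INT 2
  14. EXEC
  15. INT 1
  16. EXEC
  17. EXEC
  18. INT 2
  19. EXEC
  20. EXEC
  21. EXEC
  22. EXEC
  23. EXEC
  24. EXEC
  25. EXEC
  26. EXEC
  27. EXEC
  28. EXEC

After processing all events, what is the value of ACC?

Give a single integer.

Event 1 (EXEC): [MAIN] PC=0: INC 2 -> ACC=2
Event 2 (INT 2): INT 2 arrives: push (MAIN, PC=1), enter IRQ2 at PC=0 (depth now 1)
Event 3 (EXEC): [IRQ2] PC=0: DEC 3 -> ACC=-1
Event 4 (EXEC): [IRQ2] PC=1: INC 2 -> ACC=1
Event 5 (EXEC): [IRQ2] PC=2: DEC 2 -> ACC=-1
Event 6 (EXEC): [IRQ2] PC=3: IRET -> resume MAIN at PC=1 (depth now 0)
Event 7 (INT 2): INT 2 arrives: push (MAIN, PC=1), enter IRQ2 at PC=0 (depth now 1)
Event 8 (EXEC): [IRQ2] PC=0: DEC 3 -> ACC=-4
Event 9 (EXEC): [IRQ2] PC=1: INC 2 -> ACC=-2
Event 10 (EXEC): [IRQ2] PC=2: DEC 2 -> ACC=-4
Event 11 (EXEC): [IRQ2] PC=3: IRET -> resume MAIN at PC=1 (depth now 0)
Event 12 (EXEC): [MAIN] PC=1: NOP
Event 13 (INT 2): INT 2 arrives: push (MAIN, PC=2), enter IRQ2 at PC=0 (depth now 1)
Event 14 (EXEC): [IRQ2] PC=0: DEC 3 -> ACC=-7
Event 15 (INT 1): INT 1 arrives: push (IRQ2, PC=1), enter IRQ1 at PC=0 (depth now 2)
Event 16 (EXEC): [IRQ1] PC=0: DEC 4 -> ACC=-11
Event 17 (EXEC): [IRQ1] PC=1: IRET -> resume IRQ2 at PC=1 (depth now 1)
Event 18 (INT 2): INT 2 arrives: push (IRQ2, PC=1), enter IRQ2 at PC=0 (depth now 2)
Event 19 (EXEC): [IRQ2] PC=0: DEC 3 -> ACC=-14
Event 20 (EXEC): [IRQ2] PC=1: INC 2 -> ACC=-12
Event 21 (EXEC): [IRQ2] PC=2: DEC 2 -> ACC=-14
Event 22 (EXEC): [IRQ2] PC=3: IRET -> resume IRQ2 at PC=1 (depth now 1)
Event 23 (EXEC): [IRQ2] PC=1: INC 2 -> ACC=-12
Event 24 (EXEC): [IRQ2] PC=2: DEC 2 -> ACC=-14
Event 25 (EXEC): [IRQ2] PC=3: IRET -> resume MAIN at PC=2 (depth now 0)
Event 26 (EXEC): [MAIN] PC=2: NOP
Event 27 (EXEC): [MAIN] PC=3: INC 4 -> ACC=-10
Event 28 (EXEC): [MAIN] PC=4: HALT

Answer: -10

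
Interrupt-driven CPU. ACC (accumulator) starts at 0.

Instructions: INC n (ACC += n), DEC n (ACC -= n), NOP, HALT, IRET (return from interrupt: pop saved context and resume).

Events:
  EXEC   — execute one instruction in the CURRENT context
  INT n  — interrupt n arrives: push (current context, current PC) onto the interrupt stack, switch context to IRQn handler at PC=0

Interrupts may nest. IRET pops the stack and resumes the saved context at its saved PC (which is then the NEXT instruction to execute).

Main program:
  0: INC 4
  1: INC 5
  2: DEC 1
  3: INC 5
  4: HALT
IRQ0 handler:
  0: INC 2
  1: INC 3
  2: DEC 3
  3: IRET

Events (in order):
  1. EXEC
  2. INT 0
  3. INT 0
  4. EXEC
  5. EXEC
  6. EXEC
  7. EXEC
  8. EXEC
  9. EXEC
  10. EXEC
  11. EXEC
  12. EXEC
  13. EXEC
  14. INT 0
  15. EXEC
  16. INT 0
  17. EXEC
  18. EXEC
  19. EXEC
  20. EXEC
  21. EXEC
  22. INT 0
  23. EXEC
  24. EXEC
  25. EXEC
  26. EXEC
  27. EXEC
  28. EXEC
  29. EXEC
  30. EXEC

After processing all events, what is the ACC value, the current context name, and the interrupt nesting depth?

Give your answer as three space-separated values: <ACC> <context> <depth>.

Event 1 (EXEC): [MAIN] PC=0: INC 4 -> ACC=4
Event 2 (INT 0): INT 0 arrives: push (MAIN, PC=1), enter IRQ0 at PC=0 (depth now 1)
Event 3 (INT 0): INT 0 arrives: push (IRQ0, PC=0), enter IRQ0 at PC=0 (depth now 2)
Event 4 (EXEC): [IRQ0] PC=0: INC 2 -> ACC=6
Event 5 (EXEC): [IRQ0] PC=1: INC 3 -> ACC=9
Event 6 (EXEC): [IRQ0] PC=2: DEC 3 -> ACC=6
Event 7 (EXEC): [IRQ0] PC=3: IRET -> resume IRQ0 at PC=0 (depth now 1)
Event 8 (EXEC): [IRQ0] PC=0: INC 2 -> ACC=8
Event 9 (EXEC): [IRQ0] PC=1: INC 3 -> ACC=11
Event 10 (EXEC): [IRQ0] PC=2: DEC 3 -> ACC=8
Event 11 (EXEC): [IRQ0] PC=3: IRET -> resume MAIN at PC=1 (depth now 0)
Event 12 (EXEC): [MAIN] PC=1: INC 5 -> ACC=13
Event 13 (EXEC): [MAIN] PC=2: DEC 1 -> ACC=12
Event 14 (INT 0): INT 0 arrives: push (MAIN, PC=3), enter IRQ0 at PC=0 (depth now 1)
Event 15 (EXEC): [IRQ0] PC=0: INC 2 -> ACC=14
Event 16 (INT 0): INT 0 arrives: push (IRQ0, PC=1), enter IRQ0 at PC=0 (depth now 2)
Event 17 (EXEC): [IRQ0] PC=0: INC 2 -> ACC=16
Event 18 (EXEC): [IRQ0] PC=1: INC 3 -> ACC=19
Event 19 (EXEC): [IRQ0] PC=2: DEC 3 -> ACC=16
Event 20 (EXEC): [IRQ0] PC=3: IRET -> resume IRQ0 at PC=1 (depth now 1)
Event 21 (EXEC): [IRQ0] PC=1: INC 3 -> ACC=19
Event 22 (INT 0): INT 0 arrives: push (IRQ0, PC=2), enter IRQ0 at PC=0 (depth now 2)
Event 23 (EXEC): [IRQ0] PC=0: INC 2 -> ACC=21
Event 24 (EXEC): [IRQ0] PC=1: INC 3 -> ACC=24
Event 25 (EXEC): [IRQ0] PC=2: DEC 3 -> ACC=21
Event 26 (EXEC): [IRQ0] PC=3: IRET -> resume IRQ0 at PC=2 (depth now 1)
Event 27 (EXEC): [IRQ0] PC=2: DEC 3 -> ACC=18
Event 28 (EXEC): [IRQ0] PC=3: IRET -> resume MAIN at PC=3 (depth now 0)
Event 29 (EXEC): [MAIN] PC=3: INC 5 -> ACC=23
Event 30 (EXEC): [MAIN] PC=4: HALT

Answer: 23 MAIN 0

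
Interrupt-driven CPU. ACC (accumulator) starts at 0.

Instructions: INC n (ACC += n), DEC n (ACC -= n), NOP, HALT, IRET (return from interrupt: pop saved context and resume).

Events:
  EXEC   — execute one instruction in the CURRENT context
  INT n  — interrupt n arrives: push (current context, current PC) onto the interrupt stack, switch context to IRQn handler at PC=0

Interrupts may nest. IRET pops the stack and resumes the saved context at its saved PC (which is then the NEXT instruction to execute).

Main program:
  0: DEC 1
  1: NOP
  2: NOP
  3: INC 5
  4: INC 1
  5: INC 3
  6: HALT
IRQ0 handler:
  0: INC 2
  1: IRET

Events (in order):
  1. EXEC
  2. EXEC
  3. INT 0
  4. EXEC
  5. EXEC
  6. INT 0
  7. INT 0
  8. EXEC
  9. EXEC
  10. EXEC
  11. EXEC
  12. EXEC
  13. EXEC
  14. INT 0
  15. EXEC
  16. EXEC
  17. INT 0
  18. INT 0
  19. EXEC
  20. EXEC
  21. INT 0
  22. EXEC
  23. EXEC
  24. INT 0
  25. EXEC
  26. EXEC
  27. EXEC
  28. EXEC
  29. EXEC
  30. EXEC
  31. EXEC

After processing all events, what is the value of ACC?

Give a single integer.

Event 1 (EXEC): [MAIN] PC=0: DEC 1 -> ACC=-1
Event 2 (EXEC): [MAIN] PC=1: NOP
Event 3 (INT 0): INT 0 arrives: push (MAIN, PC=2), enter IRQ0 at PC=0 (depth now 1)
Event 4 (EXEC): [IRQ0] PC=0: INC 2 -> ACC=1
Event 5 (EXEC): [IRQ0] PC=1: IRET -> resume MAIN at PC=2 (depth now 0)
Event 6 (INT 0): INT 0 arrives: push (MAIN, PC=2), enter IRQ0 at PC=0 (depth now 1)
Event 7 (INT 0): INT 0 arrives: push (IRQ0, PC=0), enter IRQ0 at PC=0 (depth now 2)
Event 8 (EXEC): [IRQ0] PC=0: INC 2 -> ACC=3
Event 9 (EXEC): [IRQ0] PC=1: IRET -> resume IRQ0 at PC=0 (depth now 1)
Event 10 (EXEC): [IRQ0] PC=0: INC 2 -> ACC=5
Event 11 (EXEC): [IRQ0] PC=1: IRET -> resume MAIN at PC=2 (depth now 0)
Event 12 (EXEC): [MAIN] PC=2: NOP
Event 13 (EXEC): [MAIN] PC=3: INC 5 -> ACC=10
Event 14 (INT 0): INT 0 arrives: push (MAIN, PC=4), enter IRQ0 at PC=0 (depth now 1)
Event 15 (EXEC): [IRQ0] PC=0: INC 2 -> ACC=12
Event 16 (EXEC): [IRQ0] PC=1: IRET -> resume MAIN at PC=4 (depth now 0)
Event 17 (INT 0): INT 0 arrives: push (MAIN, PC=4), enter IRQ0 at PC=0 (depth now 1)
Event 18 (INT 0): INT 0 arrives: push (IRQ0, PC=0), enter IRQ0 at PC=0 (depth now 2)
Event 19 (EXEC): [IRQ0] PC=0: INC 2 -> ACC=14
Event 20 (EXEC): [IRQ0] PC=1: IRET -> resume IRQ0 at PC=0 (depth now 1)
Event 21 (INT 0): INT 0 arrives: push (IRQ0, PC=0), enter IRQ0 at PC=0 (depth now 2)
Event 22 (EXEC): [IRQ0] PC=0: INC 2 -> ACC=16
Event 23 (EXEC): [IRQ0] PC=1: IRET -> resume IRQ0 at PC=0 (depth now 1)
Event 24 (INT 0): INT 0 arrives: push (IRQ0, PC=0), enter IRQ0 at PC=0 (depth now 2)
Event 25 (EXEC): [IRQ0] PC=0: INC 2 -> ACC=18
Event 26 (EXEC): [IRQ0] PC=1: IRET -> resume IRQ0 at PC=0 (depth now 1)
Event 27 (EXEC): [IRQ0] PC=0: INC 2 -> ACC=20
Event 28 (EXEC): [IRQ0] PC=1: IRET -> resume MAIN at PC=4 (depth now 0)
Event 29 (EXEC): [MAIN] PC=4: INC 1 -> ACC=21
Event 30 (EXEC): [MAIN] PC=5: INC 3 -> ACC=24
Event 31 (EXEC): [MAIN] PC=6: HALT

Answer: 24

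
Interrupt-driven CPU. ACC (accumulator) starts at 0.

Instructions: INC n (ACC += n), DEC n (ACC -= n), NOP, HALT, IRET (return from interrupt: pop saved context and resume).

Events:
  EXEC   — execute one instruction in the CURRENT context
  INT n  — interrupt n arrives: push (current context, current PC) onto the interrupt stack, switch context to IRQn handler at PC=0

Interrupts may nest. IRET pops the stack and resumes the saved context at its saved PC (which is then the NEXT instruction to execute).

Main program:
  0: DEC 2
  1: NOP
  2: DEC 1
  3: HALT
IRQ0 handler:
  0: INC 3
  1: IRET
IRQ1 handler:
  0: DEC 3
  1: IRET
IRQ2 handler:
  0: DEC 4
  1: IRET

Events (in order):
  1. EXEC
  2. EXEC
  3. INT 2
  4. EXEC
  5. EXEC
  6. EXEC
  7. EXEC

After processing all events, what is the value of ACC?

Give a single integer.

Event 1 (EXEC): [MAIN] PC=0: DEC 2 -> ACC=-2
Event 2 (EXEC): [MAIN] PC=1: NOP
Event 3 (INT 2): INT 2 arrives: push (MAIN, PC=2), enter IRQ2 at PC=0 (depth now 1)
Event 4 (EXEC): [IRQ2] PC=0: DEC 4 -> ACC=-6
Event 5 (EXEC): [IRQ2] PC=1: IRET -> resume MAIN at PC=2 (depth now 0)
Event 6 (EXEC): [MAIN] PC=2: DEC 1 -> ACC=-7
Event 7 (EXEC): [MAIN] PC=3: HALT

Answer: -7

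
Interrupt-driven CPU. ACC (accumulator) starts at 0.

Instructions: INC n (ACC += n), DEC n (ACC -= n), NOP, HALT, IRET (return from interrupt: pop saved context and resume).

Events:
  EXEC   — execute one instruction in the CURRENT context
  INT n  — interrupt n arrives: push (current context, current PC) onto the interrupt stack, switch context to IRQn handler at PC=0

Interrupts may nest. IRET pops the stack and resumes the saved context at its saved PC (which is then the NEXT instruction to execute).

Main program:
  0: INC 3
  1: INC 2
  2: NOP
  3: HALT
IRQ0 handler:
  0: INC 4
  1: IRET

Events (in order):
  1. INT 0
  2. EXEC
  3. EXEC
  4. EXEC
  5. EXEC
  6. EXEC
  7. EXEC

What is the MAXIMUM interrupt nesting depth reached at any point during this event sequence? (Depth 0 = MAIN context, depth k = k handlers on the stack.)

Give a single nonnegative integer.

Event 1 (INT 0): INT 0 arrives: push (MAIN, PC=0), enter IRQ0 at PC=0 (depth now 1) [depth=1]
Event 2 (EXEC): [IRQ0] PC=0: INC 4 -> ACC=4 [depth=1]
Event 3 (EXEC): [IRQ0] PC=1: IRET -> resume MAIN at PC=0 (depth now 0) [depth=0]
Event 4 (EXEC): [MAIN] PC=0: INC 3 -> ACC=7 [depth=0]
Event 5 (EXEC): [MAIN] PC=1: INC 2 -> ACC=9 [depth=0]
Event 6 (EXEC): [MAIN] PC=2: NOP [depth=0]
Event 7 (EXEC): [MAIN] PC=3: HALT [depth=0]
Max depth observed: 1

Answer: 1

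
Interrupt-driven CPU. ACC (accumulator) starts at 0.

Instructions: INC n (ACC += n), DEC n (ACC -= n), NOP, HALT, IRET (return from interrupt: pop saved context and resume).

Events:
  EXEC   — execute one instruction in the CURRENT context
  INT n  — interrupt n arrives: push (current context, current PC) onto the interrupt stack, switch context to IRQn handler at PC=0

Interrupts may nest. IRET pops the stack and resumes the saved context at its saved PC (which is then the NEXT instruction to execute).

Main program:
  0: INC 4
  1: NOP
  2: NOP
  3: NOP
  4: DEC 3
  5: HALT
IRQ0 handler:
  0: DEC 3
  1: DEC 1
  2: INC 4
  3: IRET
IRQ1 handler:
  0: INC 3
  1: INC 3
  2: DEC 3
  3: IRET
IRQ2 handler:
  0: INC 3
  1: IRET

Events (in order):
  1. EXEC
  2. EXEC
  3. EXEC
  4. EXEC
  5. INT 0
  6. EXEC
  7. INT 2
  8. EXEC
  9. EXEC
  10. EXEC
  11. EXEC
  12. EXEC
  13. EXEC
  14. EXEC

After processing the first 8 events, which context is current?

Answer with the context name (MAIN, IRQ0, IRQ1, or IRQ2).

Event 1 (EXEC): [MAIN] PC=0: INC 4 -> ACC=4
Event 2 (EXEC): [MAIN] PC=1: NOP
Event 3 (EXEC): [MAIN] PC=2: NOP
Event 4 (EXEC): [MAIN] PC=3: NOP
Event 5 (INT 0): INT 0 arrives: push (MAIN, PC=4), enter IRQ0 at PC=0 (depth now 1)
Event 6 (EXEC): [IRQ0] PC=0: DEC 3 -> ACC=1
Event 7 (INT 2): INT 2 arrives: push (IRQ0, PC=1), enter IRQ2 at PC=0 (depth now 2)
Event 8 (EXEC): [IRQ2] PC=0: INC 3 -> ACC=4

Answer: IRQ2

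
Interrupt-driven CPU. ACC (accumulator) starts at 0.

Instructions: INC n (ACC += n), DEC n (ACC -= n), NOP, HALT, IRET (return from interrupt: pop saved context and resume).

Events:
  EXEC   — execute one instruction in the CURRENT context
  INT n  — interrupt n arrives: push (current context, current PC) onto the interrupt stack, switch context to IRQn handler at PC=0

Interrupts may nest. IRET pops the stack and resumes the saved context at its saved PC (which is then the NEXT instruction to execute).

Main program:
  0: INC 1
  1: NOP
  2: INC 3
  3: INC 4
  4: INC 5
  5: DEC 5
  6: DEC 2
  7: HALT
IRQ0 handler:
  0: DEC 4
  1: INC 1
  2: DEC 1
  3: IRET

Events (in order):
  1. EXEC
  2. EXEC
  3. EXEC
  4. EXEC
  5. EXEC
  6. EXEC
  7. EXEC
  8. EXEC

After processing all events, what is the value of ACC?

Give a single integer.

Answer: 6

Derivation:
Event 1 (EXEC): [MAIN] PC=0: INC 1 -> ACC=1
Event 2 (EXEC): [MAIN] PC=1: NOP
Event 3 (EXEC): [MAIN] PC=2: INC 3 -> ACC=4
Event 4 (EXEC): [MAIN] PC=3: INC 4 -> ACC=8
Event 5 (EXEC): [MAIN] PC=4: INC 5 -> ACC=13
Event 6 (EXEC): [MAIN] PC=5: DEC 5 -> ACC=8
Event 7 (EXEC): [MAIN] PC=6: DEC 2 -> ACC=6
Event 8 (EXEC): [MAIN] PC=7: HALT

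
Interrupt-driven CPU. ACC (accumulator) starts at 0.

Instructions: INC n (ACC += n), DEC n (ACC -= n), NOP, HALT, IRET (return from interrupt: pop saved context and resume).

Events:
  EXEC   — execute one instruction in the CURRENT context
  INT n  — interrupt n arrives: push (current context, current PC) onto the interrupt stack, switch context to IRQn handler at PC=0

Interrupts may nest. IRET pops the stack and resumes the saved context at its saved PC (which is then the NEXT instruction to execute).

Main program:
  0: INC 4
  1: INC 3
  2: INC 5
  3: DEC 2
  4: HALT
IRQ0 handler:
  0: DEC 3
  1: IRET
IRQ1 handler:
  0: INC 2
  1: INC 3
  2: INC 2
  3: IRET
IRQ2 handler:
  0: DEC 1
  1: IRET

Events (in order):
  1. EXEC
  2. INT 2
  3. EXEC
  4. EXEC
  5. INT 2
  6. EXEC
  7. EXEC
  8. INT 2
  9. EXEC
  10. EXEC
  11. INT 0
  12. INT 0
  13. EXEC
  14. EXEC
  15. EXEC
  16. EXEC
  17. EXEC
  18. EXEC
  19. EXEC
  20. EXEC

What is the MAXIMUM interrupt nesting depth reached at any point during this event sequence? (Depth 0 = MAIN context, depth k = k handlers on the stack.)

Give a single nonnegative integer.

Answer: 2

Derivation:
Event 1 (EXEC): [MAIN] PC=0: INC 4 -> ACC=4 [depth=0]
Event 2 (INT 2): INT 2 arrives: push (MAIN, PC=1), enter IRQ2 at PC=0 (depth now 1) [depth=1]
Event 3 (EXEC): [IRQ2] PC=0: DEC 1 -> ACC=3 [depth=1]
Event 4 (EXEC): [IRQ2] PC=1: IRET -> resume MAIN at PC=1 (depth now 0) [depth=0]
Event 5 (INT 2): INT 2 arrives: push (MAIN, PC=1), enter IRQ2 at PC=0 (depth now 1) [depth=1]
Event 6 (EXEC): [IRQ2] PC=0: DEC 1 -> ACC=2 [depth=1]
Event 7 (EXEC): [IRQ2] PC=1: IRET -> resume MAIN at PC=1 (depth now 0) [depth=0]
Event 8 (INT 2): INT 2 arrives: push (MAIN, PC=1), enter IRQ2 at PC=0 (depth now 1) [depth=1]
Event 9 (EXEC): [IRQ2] PC=0: DEC 1 -> ACC=1 [depth=1]
Event 10 (EXEC): [IRQ2] PC=1: IRET -> resume MAIN at PC=1 (depth now 0) [depth=0]
Event 11 (INT 0): INT 0 arrives: push (MAIN, PC=1), enter IRQ0 at PC=0 (depth now 1) [depth=1]
Event 12 (INT 0): INT 0 arrives: push (IRQ0, PC=0), enter IRQ0 at PC=0 (depth now 2) [depth=2]
Event 13 (EXEC): [IRQ0] PC=0: DEC 3 -> ACC=-2 [depth=2]
Event 14 (EXEC): [IRQ0] PC=1: IRET -> resume IRQ0 at PC=0 (depth now 1) [depth=1]
Event 15 (EXEC): [IRQ0] PC=0: DEC 3 -> ACC=-5 [depth=1]
Event 16 (EXEC): [IRQ0] PC=1: IRET -> resume MAIN at PC=1 (depth now 0) [depth=0]
Event 17 (EXEC): [MAIN] PC=1: INC 3 -> ACC=-2 [depth=0]
Event 18 (EXEC): [MAIN] PC=2: INC 5 -> ACC=3 [depth=0]
Event 19 (EXEC): [MAIN] PC=3: DEC 2 -> ACC=1 [depth=0]
Event 20 (EXEC): [MAIN] PC=4: HALT [depth=0]
Max depth observed: 2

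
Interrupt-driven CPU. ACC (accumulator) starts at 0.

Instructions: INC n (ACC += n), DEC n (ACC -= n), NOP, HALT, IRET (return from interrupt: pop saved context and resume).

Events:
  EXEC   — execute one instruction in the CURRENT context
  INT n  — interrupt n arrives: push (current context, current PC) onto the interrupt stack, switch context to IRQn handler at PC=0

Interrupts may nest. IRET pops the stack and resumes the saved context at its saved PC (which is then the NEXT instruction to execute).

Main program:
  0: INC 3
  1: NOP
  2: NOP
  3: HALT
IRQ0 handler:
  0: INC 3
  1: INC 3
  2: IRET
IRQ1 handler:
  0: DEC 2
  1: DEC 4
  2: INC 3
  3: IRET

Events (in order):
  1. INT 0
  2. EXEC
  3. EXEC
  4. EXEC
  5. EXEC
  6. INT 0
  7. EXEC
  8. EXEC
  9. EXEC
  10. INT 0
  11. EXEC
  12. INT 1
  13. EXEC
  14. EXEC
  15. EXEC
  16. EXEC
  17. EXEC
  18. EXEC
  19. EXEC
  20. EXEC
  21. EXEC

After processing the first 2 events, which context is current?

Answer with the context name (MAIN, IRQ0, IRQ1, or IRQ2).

Event 1 (INT 0): INT 0 arrives: push (MAIN, PC=0), enter IRQ0 at PC=0 (depth now 1)
Event 2 (EXEC): [IRQ0] PC=0: INC 3 -> ACC=3

Answer: IRQ0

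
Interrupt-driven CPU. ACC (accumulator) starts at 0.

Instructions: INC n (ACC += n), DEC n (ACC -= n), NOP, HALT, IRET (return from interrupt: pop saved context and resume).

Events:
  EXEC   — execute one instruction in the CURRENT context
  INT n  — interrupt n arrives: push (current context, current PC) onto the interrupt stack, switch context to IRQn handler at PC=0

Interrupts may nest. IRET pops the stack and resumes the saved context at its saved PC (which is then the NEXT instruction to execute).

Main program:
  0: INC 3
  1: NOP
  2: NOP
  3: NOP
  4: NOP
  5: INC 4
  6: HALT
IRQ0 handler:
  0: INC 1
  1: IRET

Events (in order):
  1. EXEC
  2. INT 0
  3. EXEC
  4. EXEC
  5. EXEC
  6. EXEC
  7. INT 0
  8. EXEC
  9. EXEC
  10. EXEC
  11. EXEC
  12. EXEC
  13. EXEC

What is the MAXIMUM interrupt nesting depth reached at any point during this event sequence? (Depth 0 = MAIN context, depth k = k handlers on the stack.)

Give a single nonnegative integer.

Answer: 1

Derivation:
Event 1 (EXEC): [MAIN] PC=0: INC 3 -> ACC=3 [depth=0]
Event 2 (INT 0): INT 0 arrives: push (MAIN, PC=1), enter IRQ0 at PC=0 (depth now 1) [depth=1]
Event 3 (EXEC): [IRQ0] PC=0: INC 1 -> ACC=4 [depth=1]
Event 4 (EXEC): [IRQ0] PC=1: IRET -> resume MAIN at PC=1 (depth now 0) [depth=0]
Event 5 (EXEC): [MAIN] PC=1: NOP [depth=0]
Event 6 (EXEC): [MAIN] PC=2: NOP [depth=0]
Event 7 (INT 0): INT 0 arrives: push (MAIN, PC=3), enter IRQ0 at PC=0 (depth now 1) [depth=1]
Event 8 (EXEC): [IRQ0] PC=0: INC 1 -> ACC=5 [depth=1]
Event 9 (EXEC): [IRQ0] PC=1: IRET -> resume MAIN at PC=3 (depth now 0) [depth=0]
Event 10 (EXEC): [MAIN] PC=3: NOP [depth=0]
Event 11 (EXEC): [MAIN] PC=4: NOP [depth=0]
Event 12 (EXEC): [MAIN] PC=5: INC 4 -> ACC=9 [depth=0]
Event 13 (EXEC): [MAIN] PC=6: HALT [depth=0]
Max depth observed: 1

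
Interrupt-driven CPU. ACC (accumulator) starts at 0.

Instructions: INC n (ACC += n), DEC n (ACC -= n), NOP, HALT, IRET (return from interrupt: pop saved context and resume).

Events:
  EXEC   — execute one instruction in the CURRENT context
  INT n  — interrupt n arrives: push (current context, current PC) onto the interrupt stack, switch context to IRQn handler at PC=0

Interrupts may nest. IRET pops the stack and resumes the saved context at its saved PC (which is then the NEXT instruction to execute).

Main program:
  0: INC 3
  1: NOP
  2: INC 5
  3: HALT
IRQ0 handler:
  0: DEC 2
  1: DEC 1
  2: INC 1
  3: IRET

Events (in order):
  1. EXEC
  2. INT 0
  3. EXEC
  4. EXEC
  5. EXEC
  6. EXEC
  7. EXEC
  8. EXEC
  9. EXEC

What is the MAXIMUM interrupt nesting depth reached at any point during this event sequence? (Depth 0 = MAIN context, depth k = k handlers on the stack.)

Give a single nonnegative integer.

Answer: 1

Derivation:
Event 1 (EXEC): [MAIN] PC=0: INC 3 -> ACC=3 [depth=0]
Event 2 (INT 0): INT 0 arrives: push (MAIN, PC=1), enter IRQ0 at PC=0 (depth now 1) [depth=1]
Event 3 (EXEC): [IRQ0] PC=0: DEC 2 -> ACC=1 [depth=1]
Event 4 (EXEC): [IRQ0] PC=1: DEC 1 -> ACC=0 [depth=1]
Event 5 (EXEC): [IRQ0] PC=2: INC 1 -> ACC=1 [depth=1]
Event 6 (EXEC): [IRQ0] PC=3: IRET -> resume MAIN at PC=1 (depth now 0) [depth=0]
Event 7 (EXEC): [MAIN] PC=1: NOP [depth=0]
Event 8 (EXEC): [MAIN] PC=2: INC 5 -> ACC=6 [depth=0]
Event 9 (EXEC): [MAIN] PC=3: HALT [depth=0]
Max depth observed: 1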